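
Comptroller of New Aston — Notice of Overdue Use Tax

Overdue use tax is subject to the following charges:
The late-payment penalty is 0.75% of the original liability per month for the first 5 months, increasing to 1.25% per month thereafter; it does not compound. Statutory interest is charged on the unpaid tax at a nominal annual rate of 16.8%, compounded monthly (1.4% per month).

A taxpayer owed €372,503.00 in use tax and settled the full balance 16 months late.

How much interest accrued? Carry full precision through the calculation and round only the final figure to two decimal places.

Interest: €372,503.00 × ((1 + 0.014)^16 − 1) = €372,503.00 × 0.2491290… = €92,801.2879…

€92,801.29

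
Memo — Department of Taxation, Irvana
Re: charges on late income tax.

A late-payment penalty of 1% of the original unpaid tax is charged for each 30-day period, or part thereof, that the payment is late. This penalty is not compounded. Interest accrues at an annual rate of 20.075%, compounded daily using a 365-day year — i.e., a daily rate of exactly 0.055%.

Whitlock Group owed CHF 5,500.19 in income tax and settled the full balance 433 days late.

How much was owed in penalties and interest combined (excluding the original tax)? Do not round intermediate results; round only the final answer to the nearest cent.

Penalty periods: ⌈433/30⌉ = 15; penalty = 15 × 1% × CHF 5,500.19 = CHF 825.03…
Interest: CHF 5,500.19 × ((1 + 0.00055)^433 − 1) = CHF 5,500.19 × 0.26881644… = CHF 1,478.5415…
Penalties + interest = CHF 825.0285 + CHF 1,478.5415… = CHF 2,303.57

CHF 2,303.57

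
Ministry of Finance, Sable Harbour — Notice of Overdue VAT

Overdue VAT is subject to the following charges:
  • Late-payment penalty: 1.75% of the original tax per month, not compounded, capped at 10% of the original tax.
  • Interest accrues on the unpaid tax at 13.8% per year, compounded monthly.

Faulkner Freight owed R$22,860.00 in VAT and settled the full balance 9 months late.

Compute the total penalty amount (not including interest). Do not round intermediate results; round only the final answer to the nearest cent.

Penalty (uncapped): 9 × 1.75% × R$22,860.00 = R$3,600.45; cap = 10% × R$22,860.00 = R$2,286.00 → penalty = R$2,286.00

R$2,286.00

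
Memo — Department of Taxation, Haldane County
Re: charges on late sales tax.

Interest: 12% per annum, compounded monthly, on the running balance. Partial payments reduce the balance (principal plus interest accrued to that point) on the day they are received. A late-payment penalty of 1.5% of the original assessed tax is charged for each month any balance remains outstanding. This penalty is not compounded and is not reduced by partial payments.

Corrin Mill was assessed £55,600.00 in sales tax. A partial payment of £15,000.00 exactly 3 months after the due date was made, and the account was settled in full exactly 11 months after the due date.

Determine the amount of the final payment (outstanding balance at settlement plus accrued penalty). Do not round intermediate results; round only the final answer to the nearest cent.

£54,962.31

Monthly rate = 12% ÷ 12 = 1%
Balance at month 3: £55,600.0000 × (1 + 0.01)^3 = £57,284.7356
After £15,000.00 payment: £57,284.7356 − £15,000.00 = £42,284.7356
Balance at month 11: £42,284.7356 × (1 + 0.01)^8 = £45,788.3095…
Penalty: 11 × 1.5% × £55,600.00 = £9,174.00
Final settlement = outstanding balance + penalty = £45,788.3095… + £9,174.00 = £54,962.31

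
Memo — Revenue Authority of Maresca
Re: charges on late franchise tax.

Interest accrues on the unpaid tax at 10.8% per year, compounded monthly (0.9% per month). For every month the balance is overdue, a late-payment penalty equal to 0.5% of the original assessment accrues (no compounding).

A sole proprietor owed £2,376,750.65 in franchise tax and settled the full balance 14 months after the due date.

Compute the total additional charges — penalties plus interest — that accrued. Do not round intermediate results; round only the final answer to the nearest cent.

£484,008.74

Late-payment penalty = 0.5% × £2,376,750.65 × 14 mo = £166,372.55…
Interest: £2,376,750.65 × ((1 + 0.009)^14 − 1) = £2,376,750.65 × 0.1336430… = £317,636.1902…
Penalties + interest = £166,372.5455 + £317,636.1902… = £484,008.74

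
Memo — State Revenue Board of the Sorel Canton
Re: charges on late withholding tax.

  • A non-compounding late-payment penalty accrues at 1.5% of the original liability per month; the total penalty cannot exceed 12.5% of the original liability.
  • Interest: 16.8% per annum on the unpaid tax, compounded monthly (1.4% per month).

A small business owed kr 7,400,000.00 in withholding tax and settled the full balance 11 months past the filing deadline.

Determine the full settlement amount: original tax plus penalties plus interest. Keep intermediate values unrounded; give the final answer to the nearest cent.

Penalty (uncapped): 11 × 1.5% × kr 7,400,000.00 = kr 1,221,000.00; cap = 12.5% × kr 7,400,000.00 = kr 925,000.00 → penalty = kr 925,000.00
Interest: kr 7,400,000.00 × ((1 + 0.014)^11 − 1) = kr 7,400,000.00 × 0.1652457… = kr 1,222,818.1006…
Total = kr 7,400,000.00 + kr 925,000.0000 + kr 1,222,818.1006… = kr 9,547,818.10

kr 9,547,818.10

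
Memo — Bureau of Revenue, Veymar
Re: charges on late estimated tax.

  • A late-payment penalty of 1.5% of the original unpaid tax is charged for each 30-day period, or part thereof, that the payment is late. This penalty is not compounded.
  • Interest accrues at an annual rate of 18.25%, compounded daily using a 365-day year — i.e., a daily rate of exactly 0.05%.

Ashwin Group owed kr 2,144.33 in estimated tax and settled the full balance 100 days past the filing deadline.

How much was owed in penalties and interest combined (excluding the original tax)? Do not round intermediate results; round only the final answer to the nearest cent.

kr 238.57

Penalty periods: ⌈100/30⌉ = 4; penalty = 4 × 1.5% × kr 2,144.33 = kr 128.66…
Interest: kr 2,144.33 × ((1 + 0.0005)^100 − 1) = kr 2,144.33 × 0.05125796… = kr 109.9140…
Penalties + interest = kr 128.6598 + kr 109.9140… = kr 238.57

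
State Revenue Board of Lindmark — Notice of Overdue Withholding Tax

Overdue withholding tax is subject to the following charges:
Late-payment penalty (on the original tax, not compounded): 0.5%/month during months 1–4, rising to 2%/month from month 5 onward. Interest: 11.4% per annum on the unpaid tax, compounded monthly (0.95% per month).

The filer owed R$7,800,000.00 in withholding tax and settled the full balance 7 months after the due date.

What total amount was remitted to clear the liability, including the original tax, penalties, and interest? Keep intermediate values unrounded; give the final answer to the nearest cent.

Penalty, months 1–4: 4 × 0.5% × R$7,800,000.00 = R$156,000.00
Penalty, months 5–7: 3 × 2% × R$7,800,000.00 = R$468,000.00
Interest: R$7,800,000.00 × ((1 + 0.0095)^7 − 1) = R$7,800,000.00 × 0.0684255… = R$533,719.2497…
Total = R$7,800,000.00 + R$624,000.0000 + R$533,719.2497… = R$8,957,719.25

R$8,957,719.25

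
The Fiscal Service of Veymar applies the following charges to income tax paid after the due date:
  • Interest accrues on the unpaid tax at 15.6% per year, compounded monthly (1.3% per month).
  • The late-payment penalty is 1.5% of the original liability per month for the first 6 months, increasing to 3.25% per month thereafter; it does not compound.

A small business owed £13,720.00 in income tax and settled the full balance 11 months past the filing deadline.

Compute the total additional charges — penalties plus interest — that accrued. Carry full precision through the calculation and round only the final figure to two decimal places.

£5,558.89

Penalty, months 1–6: 6 × 1.5% × £13,720.00 = £1,234.80
Penalty, months 7–11: 5 × 3.25% × £13,720.00 = £2,229.50
Interest: £13,720.00 × ((1 + 0.013)^11 − 1) = £13,720.00 × 0.1526671… = £2,094.5927…
Penalties + interest = £3,464.3000 + £2,094.5927… = £5,558.89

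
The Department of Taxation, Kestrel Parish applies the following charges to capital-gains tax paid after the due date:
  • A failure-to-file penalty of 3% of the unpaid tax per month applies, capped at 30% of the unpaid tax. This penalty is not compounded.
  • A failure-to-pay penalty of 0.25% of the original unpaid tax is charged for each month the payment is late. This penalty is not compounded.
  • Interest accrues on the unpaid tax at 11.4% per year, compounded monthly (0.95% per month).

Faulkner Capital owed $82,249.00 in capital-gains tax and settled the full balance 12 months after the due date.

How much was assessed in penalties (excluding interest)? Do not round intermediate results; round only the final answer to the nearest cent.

$27,142.17

Failure-to-file: 12 × 3% × $82,249.00 = $29,609.64, capped at 30% × $82,249.00 = $24,674.70
Failure-to-pay penalty = 0.25% × $82,249.00 × 12 mo = $2,467.47
Total penalty = $24,674.70 + $2,467.47 = $27,142.17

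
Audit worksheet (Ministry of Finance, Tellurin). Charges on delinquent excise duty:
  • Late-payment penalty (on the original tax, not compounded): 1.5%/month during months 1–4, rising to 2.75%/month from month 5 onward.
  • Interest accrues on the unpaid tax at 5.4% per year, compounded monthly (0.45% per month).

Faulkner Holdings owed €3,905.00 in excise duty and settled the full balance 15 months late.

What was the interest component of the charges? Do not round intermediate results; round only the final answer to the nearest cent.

€272.05

Interest: €3,905.00 × ((1 + 0.0045)^15 − 1) = €3,905.00 × 0.0696683… = €272.0546…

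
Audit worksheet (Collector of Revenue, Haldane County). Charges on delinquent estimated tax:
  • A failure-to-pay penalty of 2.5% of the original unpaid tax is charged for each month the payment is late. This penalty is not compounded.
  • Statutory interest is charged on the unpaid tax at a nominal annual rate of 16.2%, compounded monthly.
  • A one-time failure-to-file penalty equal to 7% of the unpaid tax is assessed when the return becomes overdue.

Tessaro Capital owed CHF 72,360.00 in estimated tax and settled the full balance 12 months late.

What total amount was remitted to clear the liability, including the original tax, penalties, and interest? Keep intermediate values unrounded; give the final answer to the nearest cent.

Failure-to-file penalty: 7% × CHF 72,360.00 = CHF 5,065.20
Failure-to-pay penalty: 12 × 2.5% × CHF 72,360.00 = CHF 21,708.00
Interest (16.2%/yr ÷ 12 = 1.35%/month): CHF 72,360.00 × ((1 + 0.0135)^12 − 1) = CHF 12,633.0853…
Total = CHF 72,360.00 + CHF 26,773.2000 + CHF 12,633.0853… = CHF 111,766.29

CHF 111,766.29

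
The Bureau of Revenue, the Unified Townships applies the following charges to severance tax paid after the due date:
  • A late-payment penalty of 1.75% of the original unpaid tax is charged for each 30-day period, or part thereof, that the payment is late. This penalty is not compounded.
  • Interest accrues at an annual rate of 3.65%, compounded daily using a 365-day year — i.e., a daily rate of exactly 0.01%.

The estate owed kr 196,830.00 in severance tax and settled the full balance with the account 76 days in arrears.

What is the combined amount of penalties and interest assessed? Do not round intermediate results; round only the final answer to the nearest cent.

Penalty periods: ⌈76/30⌉ = 3; penalty = 3 × 1.75% × kr 196,830.00 = kr 10,333.58…
Interest: kr 196,830.00 × ((1 + 0.0001)^76 − 1) = kr 196,830.00 × 0.00762857… = kr 1,501.5315…
Penalties + interest = kr 10,333.5750 + kr 1,501.5315… = kr 11,835.11

kr 11,835.11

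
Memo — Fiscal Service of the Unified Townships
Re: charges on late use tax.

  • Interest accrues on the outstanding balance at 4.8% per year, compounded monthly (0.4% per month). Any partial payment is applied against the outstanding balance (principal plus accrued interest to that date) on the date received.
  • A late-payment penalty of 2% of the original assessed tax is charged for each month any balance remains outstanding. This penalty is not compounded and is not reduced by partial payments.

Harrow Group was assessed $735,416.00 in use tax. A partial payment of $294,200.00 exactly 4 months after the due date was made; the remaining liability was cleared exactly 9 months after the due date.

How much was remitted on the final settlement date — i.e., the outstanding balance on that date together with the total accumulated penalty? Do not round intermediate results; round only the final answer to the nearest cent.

$594,562.17

Balance at month 4: $735,416.0000 × (1 + 0.004)^4 = $747,253.4444…
After $294,200.00 payment: $747,253.4444… − $294,200.00 = $453,053.4444…
Balance at month 9: $453,053.4444… × (1 + 0.004)^5 = $462,187.2924…
Penalty: 9 × 2% × $735,416.00 = $132,374.88
Final settlement = outstanding balance + penalty = $462,187.2924… + $132,374.88 = $594,562.17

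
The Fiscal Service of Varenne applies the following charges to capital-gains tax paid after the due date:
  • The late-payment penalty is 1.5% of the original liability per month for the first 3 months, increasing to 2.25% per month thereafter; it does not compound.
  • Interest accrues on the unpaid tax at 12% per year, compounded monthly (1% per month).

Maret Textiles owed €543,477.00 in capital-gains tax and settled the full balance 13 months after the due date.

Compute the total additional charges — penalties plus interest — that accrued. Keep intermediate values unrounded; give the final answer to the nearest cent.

Penalty, months 1–3: 3 × 1.5% × €543,477.00 = €24,456.47…
Penalty, months 4–13: 10 × 2.25% × €543,477.00 = €122,282.33…
Interest: €543,477.00 × ((1 + 0.01)^13 − 1) = €543,477.00 × 0.1380933… = €75,050.5218…
Penalties + interest = €146,738.7900 + €75,050.5218… = €221,789.31

€221,789.31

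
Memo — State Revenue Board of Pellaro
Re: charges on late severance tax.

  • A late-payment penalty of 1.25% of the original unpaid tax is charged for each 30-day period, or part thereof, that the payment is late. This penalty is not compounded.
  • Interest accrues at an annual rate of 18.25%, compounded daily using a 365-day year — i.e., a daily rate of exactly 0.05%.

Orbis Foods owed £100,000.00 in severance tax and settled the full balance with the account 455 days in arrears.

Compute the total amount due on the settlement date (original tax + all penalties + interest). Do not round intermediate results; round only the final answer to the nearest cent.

£145,538.61

Penalty periods: ⌈455/30⌉ = 16; penalty = 16 × 1.25% × £100,000.00 = £20,000.00
Interest: £100,000.00 × ((1 + 0.0005)^455 − 1) = £100,000.00 × 0.25538606… = £25,538.6061…
Total = £100,000.00 + £20,000.0000 + £25,538.6061… = £145,538.61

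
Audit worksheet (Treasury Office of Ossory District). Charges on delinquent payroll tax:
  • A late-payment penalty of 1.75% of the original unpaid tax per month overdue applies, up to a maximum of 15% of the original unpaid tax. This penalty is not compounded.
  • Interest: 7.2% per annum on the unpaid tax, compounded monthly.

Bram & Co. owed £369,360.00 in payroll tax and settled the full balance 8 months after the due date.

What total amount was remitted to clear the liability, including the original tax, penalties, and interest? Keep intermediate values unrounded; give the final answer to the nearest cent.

£439,176.50

Penalty: 8 × 1.75% × £369,360.00 = £51,710.40 (below the 15% cap of £55,404.00)
Interest (7.2%/yr ÷ 12 = 0.6%/month): £369,360.00 × ((1 + 0.006)^8 − 1) = £18,106.0963…
Total = £369,360.00 + £51,710.4000 + £18,106.0963… = £439,176.50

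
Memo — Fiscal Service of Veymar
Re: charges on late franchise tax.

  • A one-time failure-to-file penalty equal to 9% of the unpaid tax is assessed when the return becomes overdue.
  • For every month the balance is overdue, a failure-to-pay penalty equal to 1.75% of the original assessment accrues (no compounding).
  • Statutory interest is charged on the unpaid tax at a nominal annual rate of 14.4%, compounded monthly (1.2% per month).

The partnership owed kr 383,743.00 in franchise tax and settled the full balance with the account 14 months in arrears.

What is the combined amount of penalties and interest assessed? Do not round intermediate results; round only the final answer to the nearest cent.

Failure-to-file penalty: 9% × kr 383,743.00 = kr 34,536.87
Failure-to-pay penalty: 14 × 1.75% × kr 383,743.00 = kr 94,017.04…
Interest: kr 383,743.00 × ((1 + 0.012)^14 − 1) = kr 383,743.00 × 0.1817543… = kr 69,746.9235…
Penalties + interest = kr 128,553.9050 + kr 69,746.9235… = kr 198,300.83

kr 198,300.83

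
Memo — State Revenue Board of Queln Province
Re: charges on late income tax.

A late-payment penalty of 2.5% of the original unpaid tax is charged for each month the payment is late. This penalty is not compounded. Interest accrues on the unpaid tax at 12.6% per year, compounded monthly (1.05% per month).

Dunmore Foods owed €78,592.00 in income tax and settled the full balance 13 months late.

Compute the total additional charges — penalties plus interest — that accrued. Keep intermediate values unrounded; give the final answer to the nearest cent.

€36,972.78

Late-payment penalty = 2.5% × €78,592.00 × 13 mo = €25,542.40
Interest: €78,592.00 × ((1 + 0.0105)^13 − 1) = €78,592.00 × 0.1454394… = €11,430.3763…
Penalties + interest = €25,542.4000 + €11,430.3763… = €36,972.78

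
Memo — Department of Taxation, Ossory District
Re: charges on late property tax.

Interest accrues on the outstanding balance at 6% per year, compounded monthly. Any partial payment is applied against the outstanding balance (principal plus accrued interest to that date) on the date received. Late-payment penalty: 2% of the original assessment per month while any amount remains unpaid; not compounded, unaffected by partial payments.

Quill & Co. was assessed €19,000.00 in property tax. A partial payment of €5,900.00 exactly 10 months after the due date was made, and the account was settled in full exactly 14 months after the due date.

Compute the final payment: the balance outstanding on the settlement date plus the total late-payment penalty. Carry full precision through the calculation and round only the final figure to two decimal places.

€19,675.21

Monthly rate = 6% ÷ 12 = 0.5%
Balance at month 10: €19,000.0000 × (1 + 0.005)^10 = €19,971.6625…
After €5,900.00 payment: €19,971.6625… − €5,900.00 = €14,071.6625…
Balance at month 14: €14,071.6625… × (1 + 0.005)^4 = €14,355.2136…
Penalty: 14 × 2% × €19,000.00 = €5,320.00
Final settlement = outstanding balance + penalty = €14,355.2136… + €5,320.00 = €19,675.21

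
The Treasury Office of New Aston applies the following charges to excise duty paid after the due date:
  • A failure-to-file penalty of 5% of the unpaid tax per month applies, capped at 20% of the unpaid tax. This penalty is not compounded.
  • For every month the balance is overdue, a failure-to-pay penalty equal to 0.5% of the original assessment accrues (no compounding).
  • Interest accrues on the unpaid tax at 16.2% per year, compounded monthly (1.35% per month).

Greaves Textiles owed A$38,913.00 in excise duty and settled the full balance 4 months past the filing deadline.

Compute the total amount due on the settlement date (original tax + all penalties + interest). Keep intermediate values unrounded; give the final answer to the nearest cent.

A$49,618.10

Failure-to-file: 4 × 5% × A$38,913.00 = A$7,782.60, capped at 20% × A$38,913.00 = A$7,782.60
Failure-to-pay penalty = 0.5% × A$38,913.00 × 4 mo = A$778.26
Interest: A$38,913.00 × ((1 + 0.0135)^4 − 1) = A$38,913.00 × 0.0551034… = A$2,144.2376…
Total = A$38,913.00 + A$8,560.8600 + A$2,144.2376… = A$49,618.10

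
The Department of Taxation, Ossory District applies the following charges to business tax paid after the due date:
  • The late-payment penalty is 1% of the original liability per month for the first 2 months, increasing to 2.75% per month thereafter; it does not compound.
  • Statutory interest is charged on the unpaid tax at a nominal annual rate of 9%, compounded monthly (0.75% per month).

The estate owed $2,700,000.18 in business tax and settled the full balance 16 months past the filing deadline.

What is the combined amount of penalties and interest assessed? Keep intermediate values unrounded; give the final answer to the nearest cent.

$1,436,378.80

Penalty, months 1–2: 2 × 1% × $2,700,000.18 = $54,000.00…
Penalty, months 3–16: 14 × 2.75% × $2,700,000.18 = $1,039,500.07…
Interest: $2,700,000.18 × ((1 + 0.0075)^16 − 1) = $2,700,000.18 × 0.1269921… = $342,878.7298…
Penalties + interest = $1,093,500.0729 + $342,878.7298… = $1,436,378.80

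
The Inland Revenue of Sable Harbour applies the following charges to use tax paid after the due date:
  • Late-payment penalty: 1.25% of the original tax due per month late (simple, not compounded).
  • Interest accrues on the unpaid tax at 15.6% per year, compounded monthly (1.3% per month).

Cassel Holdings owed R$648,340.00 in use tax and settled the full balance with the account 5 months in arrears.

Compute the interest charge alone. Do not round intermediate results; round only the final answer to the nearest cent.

R$43,252.13

Interest: R$648,340.00 × ((1 + 0.013)^5 − 1) = R$648,340.00 × 0.0667121… = R$43,252.1315…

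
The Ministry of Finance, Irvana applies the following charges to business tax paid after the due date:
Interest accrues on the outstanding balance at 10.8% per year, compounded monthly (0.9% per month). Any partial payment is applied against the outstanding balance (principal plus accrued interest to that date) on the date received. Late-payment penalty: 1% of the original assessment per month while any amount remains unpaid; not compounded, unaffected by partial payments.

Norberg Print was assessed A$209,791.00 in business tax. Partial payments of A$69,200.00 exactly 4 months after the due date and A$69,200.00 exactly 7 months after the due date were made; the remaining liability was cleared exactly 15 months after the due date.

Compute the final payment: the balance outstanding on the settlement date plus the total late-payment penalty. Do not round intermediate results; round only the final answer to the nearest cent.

Balance at month 4: A$209,791.0000 × (1 + 0.009)^4 = A$217,446.0476…
After A$69,200.00 payment: A$217,446.0476… − A$69,200.00 = A$148,246.0476…
Balance at month 7: A$148,246.0476… × (1 + 0.009)^3 = A$152,284.8227…
After A$69,200.00 payment: A$152,284.8227… − A$69,200.00 = A$83,084.8227…
Balance at month 15: A$83,084.8227… × (1 + 0.009)^8 = A$89,258.7966…
Penalty: 15 × 1% × A$209,791.00 = A$31,468.65
Final settlement = outstanding balance + penalty = A$89,258.7966… + A$31,468.65 = A$120,727.45

A$120,727.45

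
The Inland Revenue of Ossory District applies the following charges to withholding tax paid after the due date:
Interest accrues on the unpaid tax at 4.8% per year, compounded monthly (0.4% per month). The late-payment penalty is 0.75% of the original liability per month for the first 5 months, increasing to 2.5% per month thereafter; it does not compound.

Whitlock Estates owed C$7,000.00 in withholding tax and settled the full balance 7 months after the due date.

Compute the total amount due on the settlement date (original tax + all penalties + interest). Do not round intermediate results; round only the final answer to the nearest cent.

Penalty, months 1–5: 5 × 0.75% × C$7,000.00 = C$262.50
Penalty, months 6–7: 2 × 2.5% × C$7,000.00 = C$350.00
Interest: C$7,000.00 × ((1 + 0.004)^7 − 1) = C$7,000.00 × 0.0283382… = C$198.3677…
Total = C$7,000.00 + C$612.5000 + C$198.3677… = C$7,810.87

C$7,810.87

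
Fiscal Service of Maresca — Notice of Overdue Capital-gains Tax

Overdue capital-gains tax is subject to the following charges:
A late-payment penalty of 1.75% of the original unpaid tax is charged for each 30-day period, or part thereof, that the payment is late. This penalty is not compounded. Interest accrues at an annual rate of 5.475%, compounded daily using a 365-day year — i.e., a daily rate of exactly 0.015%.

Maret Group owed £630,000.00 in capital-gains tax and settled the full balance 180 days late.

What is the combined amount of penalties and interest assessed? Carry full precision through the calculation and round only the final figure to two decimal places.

Penalty periods: ⌈180/30⌉ = 6; penalty = 6 × 1.75% × £630,000.00 = £66,150.00
Interest: £630,000.00 × ((1 + 0.00015)^180 − 1) = £630,000.00 × 0.02736572… = £17,240.4052…
Penalties + interest = £66,150.0000 + £17,240.4052… = £83,390.41

£83,390.41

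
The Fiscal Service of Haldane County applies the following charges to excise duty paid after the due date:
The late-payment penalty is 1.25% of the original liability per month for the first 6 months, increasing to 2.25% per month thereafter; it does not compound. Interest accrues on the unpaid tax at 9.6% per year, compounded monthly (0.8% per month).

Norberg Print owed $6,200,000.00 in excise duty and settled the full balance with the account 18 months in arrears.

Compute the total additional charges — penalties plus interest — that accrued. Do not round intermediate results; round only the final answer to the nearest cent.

$3,095,180.19

Penalty, months 1–6: 6 × 1.25% × $6,200,000.00 = $465,000.00
Penalty, months 7–18: 12 × 2.25% × $6,200,000.00 = $1,674,000.00
Interest: $6,200,000.00 × ((1 + 0.008)^18 − 1) = $6,200,000.00 × 0.1542226… = $956,180.1910…
Penalties + interest = $2,139,000.0000 + $956,180.1910… = $3,095,180.19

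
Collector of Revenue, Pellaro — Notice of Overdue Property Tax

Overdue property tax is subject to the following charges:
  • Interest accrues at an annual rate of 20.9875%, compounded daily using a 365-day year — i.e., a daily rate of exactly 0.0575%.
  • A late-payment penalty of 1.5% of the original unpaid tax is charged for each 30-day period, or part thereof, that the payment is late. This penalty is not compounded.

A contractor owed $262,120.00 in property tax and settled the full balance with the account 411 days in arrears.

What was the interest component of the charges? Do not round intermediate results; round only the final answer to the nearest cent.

Interest: $262,120.00 × ((1 + 0.000575)^411 − 1) = $262,120.00 × 0.26649986… = $69,854.9442…

$69,854.94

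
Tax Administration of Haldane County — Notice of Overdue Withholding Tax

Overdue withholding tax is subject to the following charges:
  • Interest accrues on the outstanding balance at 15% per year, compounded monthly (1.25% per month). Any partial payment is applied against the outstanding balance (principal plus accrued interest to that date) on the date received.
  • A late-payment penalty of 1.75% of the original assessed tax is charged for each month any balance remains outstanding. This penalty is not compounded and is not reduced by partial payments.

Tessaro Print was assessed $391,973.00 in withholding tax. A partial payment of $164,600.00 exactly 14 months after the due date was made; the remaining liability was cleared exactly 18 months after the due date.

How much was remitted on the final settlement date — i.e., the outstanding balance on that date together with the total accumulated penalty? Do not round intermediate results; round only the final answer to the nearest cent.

Balance at month 14: $391,973.0000 × (1 + 0.0125)^14 = $466,430.1327…
After $164,600.00 payment: $466,430.1327… − $164,600.00 = $301,830.1327…
Balance at month 18: $301,830.1327… × (1 + 0.0125)^4 = $317,206.9705…
Penalty: 18 × 1.75% × $391,973.00 = $123,471.50…
Final settlement = outstanding balance + penalty = $317,206.9705… + $123,471.50… = $440,678.47

$440,678.47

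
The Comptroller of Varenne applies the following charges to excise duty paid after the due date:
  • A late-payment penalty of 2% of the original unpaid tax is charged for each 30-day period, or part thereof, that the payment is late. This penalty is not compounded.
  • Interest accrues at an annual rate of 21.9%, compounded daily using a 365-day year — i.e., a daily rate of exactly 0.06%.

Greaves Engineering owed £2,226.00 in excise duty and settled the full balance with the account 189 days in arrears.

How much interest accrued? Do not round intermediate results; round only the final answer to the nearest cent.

Interest: £2,226.00 × ((1 + 0.0006)^189 − 1) = £2,226.00 × 0.12004179… = £267.2130…

£267.21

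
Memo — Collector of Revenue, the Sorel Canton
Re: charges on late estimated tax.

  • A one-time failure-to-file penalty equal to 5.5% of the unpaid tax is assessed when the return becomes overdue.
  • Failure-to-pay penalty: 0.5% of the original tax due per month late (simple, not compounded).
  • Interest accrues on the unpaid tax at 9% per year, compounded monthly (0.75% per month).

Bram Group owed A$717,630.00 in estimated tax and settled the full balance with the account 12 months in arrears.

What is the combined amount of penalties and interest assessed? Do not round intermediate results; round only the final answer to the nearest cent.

A$149,846.09

Failure-to-file penalty: 5.5% × A$717,630.00 = A$39,469.65
Failure-to-pay penalty: 12 × 0.5% × A$717,630.00 = A$43,057.80
Interest: A$717,630.00 × ((1 + 0.0075)^12 − 1) = A$717,630.00 × 0.0938069… = A$67,318.6440…
Penalties + interest = A$82,527.4500 + A$67,318.6440… = A$149,846.09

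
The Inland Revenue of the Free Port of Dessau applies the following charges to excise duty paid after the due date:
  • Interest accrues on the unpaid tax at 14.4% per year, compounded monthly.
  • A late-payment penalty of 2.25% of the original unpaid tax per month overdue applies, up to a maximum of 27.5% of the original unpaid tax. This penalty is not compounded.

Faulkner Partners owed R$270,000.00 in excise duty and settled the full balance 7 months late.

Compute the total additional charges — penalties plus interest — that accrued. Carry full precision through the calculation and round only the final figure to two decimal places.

R$66,038.01

Penalty: 7 × 2.25% × R$270,000.00 = R$42,525.00 (below the 27.5% cap of R$74,250.00)
Interest (14.4%/yr ÷ 12 = 1.2%/month): R$270,000.00 × ((1 + 0.012)^7 − 1) = R$23,513.0070…
Penalties + interest = R$42,525.0000 + R$23,513.0070… = R$66,038.01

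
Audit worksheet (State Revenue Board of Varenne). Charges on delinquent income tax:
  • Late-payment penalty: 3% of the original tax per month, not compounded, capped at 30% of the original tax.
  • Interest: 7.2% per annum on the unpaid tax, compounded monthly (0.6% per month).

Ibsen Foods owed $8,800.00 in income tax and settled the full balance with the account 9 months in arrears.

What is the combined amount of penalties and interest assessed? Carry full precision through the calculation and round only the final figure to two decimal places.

$2,862.77

Penalty: 9 × 3% × $8,800.00 = $2,376.00 (below the 30% cap of $2,640.00)
Interest: $8,800.00 × ((1 + 0.006)^9 − 1) = $8,800.00 × 0.0553143… = $486.7659…
Penalties + interest = $2,376.0000 + $486.7659… = $2,862.77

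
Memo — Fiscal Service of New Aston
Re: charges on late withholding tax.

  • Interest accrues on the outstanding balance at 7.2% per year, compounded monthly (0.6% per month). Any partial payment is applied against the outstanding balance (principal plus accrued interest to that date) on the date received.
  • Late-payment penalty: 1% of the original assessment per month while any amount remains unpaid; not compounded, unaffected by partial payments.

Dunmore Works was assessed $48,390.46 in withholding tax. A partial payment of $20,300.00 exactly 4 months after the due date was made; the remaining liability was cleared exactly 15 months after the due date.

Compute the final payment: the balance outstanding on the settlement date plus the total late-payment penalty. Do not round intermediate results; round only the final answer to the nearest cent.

Balance at month 4: $48,390.4600 × (1 + 0.006)^4 = $49,562.3253…
After $20,300.00 payment: $49,562.3253… − $20,300.00 = $29,262.3253…
Balance at month 15: $29,262.3253… × (1 + 0.006)^11 = $31,252.6337…
Penalty: 15 × 1% × $48,390.46 = $7,258.57…
Final settlement = outstanding balance + penalty = $31,252.6337… + $7,258.57… = $38,511.20

$38,511.20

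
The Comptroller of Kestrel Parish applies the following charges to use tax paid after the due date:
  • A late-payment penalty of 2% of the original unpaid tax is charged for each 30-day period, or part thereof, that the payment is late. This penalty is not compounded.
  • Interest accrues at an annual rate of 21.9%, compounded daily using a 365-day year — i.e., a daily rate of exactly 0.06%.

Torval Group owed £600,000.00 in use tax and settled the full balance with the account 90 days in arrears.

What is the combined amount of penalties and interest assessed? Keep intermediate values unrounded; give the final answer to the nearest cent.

£69,280.51

Penalty periods: ⌈90/30⌉ = 3; penalty = 3 × 2% × £600,000.00 = £36,000.00
Interest: £600,000.00 × ((1 + 0.0006)^90 − 1) = £600,000.00 × 0.05546751… = £33,280.5062…
Penalties + interest = £36,000.0000 + £33,280.5062… = £69,280.51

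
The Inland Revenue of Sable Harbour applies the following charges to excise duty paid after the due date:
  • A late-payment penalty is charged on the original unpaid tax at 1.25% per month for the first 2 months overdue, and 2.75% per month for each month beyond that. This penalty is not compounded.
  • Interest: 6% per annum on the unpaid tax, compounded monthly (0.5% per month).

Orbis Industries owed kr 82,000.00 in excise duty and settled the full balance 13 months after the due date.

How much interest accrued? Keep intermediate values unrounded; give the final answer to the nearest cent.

kr 5,492.87

Interest: kr 82,000.00 × ((1 + 0.005)^13 − 1) = kr 82,000.00 × 0.0669862… = kr 5,492.8685…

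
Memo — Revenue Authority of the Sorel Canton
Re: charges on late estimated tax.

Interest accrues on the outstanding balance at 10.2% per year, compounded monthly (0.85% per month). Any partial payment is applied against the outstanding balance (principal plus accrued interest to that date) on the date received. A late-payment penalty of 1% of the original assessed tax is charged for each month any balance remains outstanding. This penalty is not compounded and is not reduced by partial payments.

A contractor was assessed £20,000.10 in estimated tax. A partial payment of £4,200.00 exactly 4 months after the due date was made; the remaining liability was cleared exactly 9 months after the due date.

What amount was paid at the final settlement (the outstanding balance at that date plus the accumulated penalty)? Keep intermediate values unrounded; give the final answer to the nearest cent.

Balance at month 4: £20,000.1000 × (1 + 0.0085)^4 = £20,688.8227…
After £4,200.00 payment: £20,688.8227… − £4,200.00 = £16,488.8227…
Balance at month 9: £16,488.8227… × (1 + 0.0085)^5 = £17,201.6125…
Penalty: 9 × 1% × £20,000.10 = £1,800.01…
Final settlement = outstanding balance + penalty = £17,201.6125… + £1,800.01… = £19,001.62

£19,001.62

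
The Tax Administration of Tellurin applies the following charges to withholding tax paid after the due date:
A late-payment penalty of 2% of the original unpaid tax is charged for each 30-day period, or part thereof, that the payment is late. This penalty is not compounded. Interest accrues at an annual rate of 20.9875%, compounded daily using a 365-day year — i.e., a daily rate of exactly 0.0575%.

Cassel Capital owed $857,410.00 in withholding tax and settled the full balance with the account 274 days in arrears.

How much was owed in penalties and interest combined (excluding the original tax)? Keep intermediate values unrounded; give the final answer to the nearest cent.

$317,744.39

Penalty periods: ⌈274/30⌉ = 10; penalty = 10 × 2% × $857,410.00 = $171,482.00
Interest: $857,410.00 × ((1 + 0.000575)^274 − 1) = $857,410.00 × 0.17058629… = $146,262.3868…
Penalties + interest = $171,482.0000 + $146,262.3868… = $317,744.39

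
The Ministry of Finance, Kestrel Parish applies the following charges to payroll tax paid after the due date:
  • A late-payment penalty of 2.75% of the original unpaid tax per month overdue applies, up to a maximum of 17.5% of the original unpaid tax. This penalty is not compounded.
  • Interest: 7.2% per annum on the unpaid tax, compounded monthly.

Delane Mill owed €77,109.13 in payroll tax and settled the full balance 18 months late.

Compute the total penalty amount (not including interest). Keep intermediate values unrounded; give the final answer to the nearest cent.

€13,494.10

Penalty (uncapped): 18 × 2.75% × €77,109.13 = €38,169.02…; cap = 17.5% × €77,109.13 = €13,494.10… → penalty = €13,494.10…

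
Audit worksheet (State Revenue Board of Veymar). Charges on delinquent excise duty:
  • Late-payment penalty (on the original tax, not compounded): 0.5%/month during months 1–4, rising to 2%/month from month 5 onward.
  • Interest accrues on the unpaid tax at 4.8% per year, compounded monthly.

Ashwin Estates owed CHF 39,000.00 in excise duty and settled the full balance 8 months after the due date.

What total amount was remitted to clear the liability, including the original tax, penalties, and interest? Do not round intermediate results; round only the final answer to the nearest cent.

Penalty, months 1–4: 4 × 0.5% × CHF 39,000.00 = CHF 780.00
Penalty, months 5–8: 4 × 2% × CHF 39,000.00 = CHF 3,120.00
Interest (4.8%/yr ÷ 12 = 0.4%/month): CHF 39,000.00 × ((1 + 0.004)^8 − 1) = CHF 1,265.6125…
Total = CHF 39,000.00 + CHF 3,900.0000 + CHF 1,265.6125… = CHF 44,165.61

CHF 44,165.61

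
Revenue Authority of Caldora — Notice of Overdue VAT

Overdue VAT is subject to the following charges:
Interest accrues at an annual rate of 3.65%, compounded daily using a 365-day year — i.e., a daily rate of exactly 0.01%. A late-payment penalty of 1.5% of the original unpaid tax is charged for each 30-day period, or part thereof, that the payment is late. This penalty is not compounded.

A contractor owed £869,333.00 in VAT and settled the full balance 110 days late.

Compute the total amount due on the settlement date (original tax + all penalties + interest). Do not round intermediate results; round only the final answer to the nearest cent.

£931,107.95

Penalty periods: ⌈110/30⌉ = 4; penalty = 4 × 1.5% × £869,333.00 = £52,159.98
Interest: £869,333.00 × ((1 + 0.0001)^110 − 1) = £869,333.00 × 0.01106017… = £9,614.9676…
Total = £869,333.00 + £52,159.9800 + £9,614.9676… = £931,107.95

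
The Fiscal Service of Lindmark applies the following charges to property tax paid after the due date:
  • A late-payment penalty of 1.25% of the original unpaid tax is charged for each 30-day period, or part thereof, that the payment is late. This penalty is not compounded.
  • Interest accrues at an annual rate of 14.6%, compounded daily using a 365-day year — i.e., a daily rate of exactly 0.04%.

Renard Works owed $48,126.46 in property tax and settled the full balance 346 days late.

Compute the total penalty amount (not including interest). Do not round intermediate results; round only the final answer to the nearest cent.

$7,218.97

Penalty periods: ⌈346/30⌉ = 12; penalty = 12 × 1.25% × $48,126.46 = $7,218.97…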